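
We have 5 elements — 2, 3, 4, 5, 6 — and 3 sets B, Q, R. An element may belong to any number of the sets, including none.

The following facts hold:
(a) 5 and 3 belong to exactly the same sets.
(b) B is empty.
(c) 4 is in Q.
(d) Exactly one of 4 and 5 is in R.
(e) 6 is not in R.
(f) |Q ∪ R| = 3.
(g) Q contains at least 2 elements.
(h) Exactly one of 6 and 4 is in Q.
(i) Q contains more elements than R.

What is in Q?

Q = {3, 4, 5}

From (c): 4 ∈ Q.
From (e): 6 ∉ R.
(b): B already has 0, so the rest are out.
(h) (exactly one): 6 ∉ Q.
Suppose 2 ∈ Q: no assignment then satisfies all the clues, so 2 ∉ Q.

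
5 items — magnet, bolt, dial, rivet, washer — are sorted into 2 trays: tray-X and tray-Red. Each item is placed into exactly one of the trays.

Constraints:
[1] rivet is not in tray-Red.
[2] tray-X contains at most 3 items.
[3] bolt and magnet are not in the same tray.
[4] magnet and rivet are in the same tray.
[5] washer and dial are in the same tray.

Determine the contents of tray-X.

tray-X = {magnet, rivet}

From (1): rivet ∉ tray-Red.
(4): magnet matches rivet: magnet ∉ tray-Red.
Only one tray left: magnet ∈ tray-X.
Only one tray left: rivet ∈ tray-X.
(3): bolt ∉ tray-X.
Only one tray left: bolt ∈ tray-Red.
Suppose dial ∈ tray-X: no assignment then satisfies all the clues, so dial ∉ tray-X.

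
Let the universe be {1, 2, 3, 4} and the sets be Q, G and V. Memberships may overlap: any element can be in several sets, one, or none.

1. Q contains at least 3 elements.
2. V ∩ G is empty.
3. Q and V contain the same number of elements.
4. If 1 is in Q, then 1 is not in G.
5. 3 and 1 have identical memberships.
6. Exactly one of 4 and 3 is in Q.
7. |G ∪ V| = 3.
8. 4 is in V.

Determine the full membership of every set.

From (8): 4 ∈ V.
(2) (disjoint): 4 ∉ G.
Suppose 1 ∉ Q: no assignment then satisfies all the clues, so 1 ∈ Q.

Q = {1, 2, 3}; G = {}; V = {1, 3, 4}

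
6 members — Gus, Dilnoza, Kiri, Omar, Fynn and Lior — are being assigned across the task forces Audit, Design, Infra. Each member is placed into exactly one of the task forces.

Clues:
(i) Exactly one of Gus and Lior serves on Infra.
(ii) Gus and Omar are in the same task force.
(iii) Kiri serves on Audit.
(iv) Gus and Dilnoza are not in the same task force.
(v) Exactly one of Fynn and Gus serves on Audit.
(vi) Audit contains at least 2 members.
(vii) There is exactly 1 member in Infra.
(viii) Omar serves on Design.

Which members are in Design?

From (iii): Kiri ∈ Audit.
From (viii): Omar ∈ Design.
(ii): Gus matches Omar: Gus ∉ Audit.
(ii): Gus matches Omar: Gus ∈ Design.
(iv): Dilnoza ∉ Design.
(v) (exactly one): Fynn ∈ Audit.
(i) (exactly one): Lior ∈ Infra.
(vii): Infra already has 1, so the rest are out.
Only one task force left: Dilnoza ∈ Audit.

Design = {Gus, Omar}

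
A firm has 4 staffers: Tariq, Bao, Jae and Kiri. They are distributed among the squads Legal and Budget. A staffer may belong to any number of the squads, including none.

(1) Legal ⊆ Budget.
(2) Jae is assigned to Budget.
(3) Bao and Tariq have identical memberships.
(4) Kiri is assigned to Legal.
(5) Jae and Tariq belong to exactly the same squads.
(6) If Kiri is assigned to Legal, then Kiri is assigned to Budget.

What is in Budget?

Budget = {Bao, Jae, Kiri, Tariq}

From (2): Jae ∈ Budget.
From (4): Kiri ∈ Legal.
(1) with Kiri ∈ Legal: Kiri ∈ Budget.
(5): Tariq matches Jae: Tariq ∈ Budget.
(3): Bao matches Tariq: Bao ∈ Budget.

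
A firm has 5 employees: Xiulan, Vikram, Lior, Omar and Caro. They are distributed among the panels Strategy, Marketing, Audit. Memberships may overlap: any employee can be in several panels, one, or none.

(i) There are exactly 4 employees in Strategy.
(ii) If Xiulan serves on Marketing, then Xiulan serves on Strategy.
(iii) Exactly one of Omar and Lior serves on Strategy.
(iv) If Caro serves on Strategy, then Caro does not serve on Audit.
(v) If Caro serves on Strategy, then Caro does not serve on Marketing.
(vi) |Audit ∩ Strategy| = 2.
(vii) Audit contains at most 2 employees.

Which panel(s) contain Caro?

Caro: Strategy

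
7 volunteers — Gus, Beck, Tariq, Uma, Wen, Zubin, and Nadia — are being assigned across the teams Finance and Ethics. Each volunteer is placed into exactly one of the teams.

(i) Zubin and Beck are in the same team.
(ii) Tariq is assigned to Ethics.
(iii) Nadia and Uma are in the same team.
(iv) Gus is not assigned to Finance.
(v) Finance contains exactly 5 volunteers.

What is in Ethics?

Ethics = {Gus, Tariq}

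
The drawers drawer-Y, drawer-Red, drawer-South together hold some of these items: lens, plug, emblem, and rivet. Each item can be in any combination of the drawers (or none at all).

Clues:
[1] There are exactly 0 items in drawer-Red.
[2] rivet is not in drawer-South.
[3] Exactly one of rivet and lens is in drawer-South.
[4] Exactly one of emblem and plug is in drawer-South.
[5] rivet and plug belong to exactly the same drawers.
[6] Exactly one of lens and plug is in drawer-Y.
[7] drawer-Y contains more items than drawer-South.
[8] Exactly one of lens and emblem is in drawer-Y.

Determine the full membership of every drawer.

drawer-Y = {emblem, plug, rivet}; drawer-Red = {}; drawer-South = {emblem, lens}

From (2): rivet ∉ drawer-South.
(1): drawer-Red already has 0, so the rest are out.
(3) (exactly one): lens ∈ drawer-South.
(5): plug matches rivet: plug ∉ drawer-South.
(4) (exactly one): emblem ∈ drawer-South.
Suppose lens ∈ drawer-Y: no assignment then satisfies all the clues, so lens ∉ drawer-Y.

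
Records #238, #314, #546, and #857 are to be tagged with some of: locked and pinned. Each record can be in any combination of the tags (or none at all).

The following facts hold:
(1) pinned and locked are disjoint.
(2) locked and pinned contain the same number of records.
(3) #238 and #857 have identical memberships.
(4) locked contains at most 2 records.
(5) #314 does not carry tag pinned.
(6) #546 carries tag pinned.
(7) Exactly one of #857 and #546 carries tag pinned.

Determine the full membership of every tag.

locked = {#314}; pinned = {#546}

From (5): #314 ∉ pinned.
From (6): #546 ∈ pinned.
(1) (disjoint): #546 ∉ locked.
(7) (exactly one): #857 ∉ pinned.
(3): #238 matches #857: #238 ∉ pinned.
Suppose #238 ∈ locked: no assignment then satisfies all the clues, so #238 ∉ locked.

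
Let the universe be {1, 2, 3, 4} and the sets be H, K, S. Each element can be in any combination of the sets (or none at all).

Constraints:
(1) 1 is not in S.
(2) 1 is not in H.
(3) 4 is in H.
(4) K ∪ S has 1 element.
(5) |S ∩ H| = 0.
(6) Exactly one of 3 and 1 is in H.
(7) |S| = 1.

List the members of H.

From (1): 1 ∉ S.
From (2): 1 ∉ H.
From (3): 4 ∈ H.
(6) (exactly one): 3 ∈ H.
Suppose 2 ∈ H: no assignment then satisfies all the clues, so 2 ∉ H.

H = {3, 4}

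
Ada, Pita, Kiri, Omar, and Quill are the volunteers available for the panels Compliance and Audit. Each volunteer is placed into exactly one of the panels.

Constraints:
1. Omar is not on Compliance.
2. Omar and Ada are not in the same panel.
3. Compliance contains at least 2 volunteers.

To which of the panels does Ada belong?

Ada: Compliance

From (1): Omar ∉ Compliance.
Only one panel left: Omar ∈ Audit.
(2): Ada ∉ Audit.
Only one panel left: Ada ∈ Compliance.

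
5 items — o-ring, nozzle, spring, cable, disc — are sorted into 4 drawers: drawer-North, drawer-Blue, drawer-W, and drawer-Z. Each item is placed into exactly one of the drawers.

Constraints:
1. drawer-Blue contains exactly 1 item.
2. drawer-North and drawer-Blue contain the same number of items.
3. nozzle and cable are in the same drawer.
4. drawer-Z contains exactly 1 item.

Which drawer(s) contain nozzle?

nozzle: drawer-W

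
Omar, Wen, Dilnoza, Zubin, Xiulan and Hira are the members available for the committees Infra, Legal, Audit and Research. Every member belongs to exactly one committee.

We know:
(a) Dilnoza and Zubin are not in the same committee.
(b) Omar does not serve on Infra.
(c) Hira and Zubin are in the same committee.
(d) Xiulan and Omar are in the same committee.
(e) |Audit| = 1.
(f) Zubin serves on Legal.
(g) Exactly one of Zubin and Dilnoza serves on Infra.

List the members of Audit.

Audit = {Wen}

From (b): Omar ∉ Infra.
From (f): Zubin ∈ Legal.
(a): Dilnoza ∉ Legal.
(c): Hira matches Zubin: Hira ∉ Infra.
(c): Hira matches Zubin: Hira ∈ Legal.
(d): Xiulan matches Omar: Xiulan ∉ Infra.
(g) (exactly one): Dilnoza ∈ Infra.
Suppose Omar ∈ Audit: no assignment then satisfies all the clues, so Omar ∉ Audit.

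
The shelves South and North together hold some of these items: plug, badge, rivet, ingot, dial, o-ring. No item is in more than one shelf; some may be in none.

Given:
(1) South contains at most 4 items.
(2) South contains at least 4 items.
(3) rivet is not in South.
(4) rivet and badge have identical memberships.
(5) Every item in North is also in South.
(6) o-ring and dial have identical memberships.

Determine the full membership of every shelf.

From (3): rivet ∉ South.
(4): badge matches rivet: badge ∉ South.
(5) contrapositive: badge ∉ North.
(5) contrapositive: rivet ∉ North.
(2): only 4 candidates remain for South, so all are in.

South = {dial, ingot, o-ring, plug}; North = {}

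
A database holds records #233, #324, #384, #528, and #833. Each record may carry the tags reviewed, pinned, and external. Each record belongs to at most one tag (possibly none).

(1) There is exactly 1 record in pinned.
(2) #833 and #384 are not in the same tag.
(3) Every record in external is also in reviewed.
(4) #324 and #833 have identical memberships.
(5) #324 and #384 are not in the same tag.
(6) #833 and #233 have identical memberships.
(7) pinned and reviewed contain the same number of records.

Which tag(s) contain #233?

#233: none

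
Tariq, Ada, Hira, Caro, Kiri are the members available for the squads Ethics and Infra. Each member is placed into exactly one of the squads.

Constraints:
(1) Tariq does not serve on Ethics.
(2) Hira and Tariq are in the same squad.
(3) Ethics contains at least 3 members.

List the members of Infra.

From (1): Tariq ∉ Ethics.
(2): Hira matches Tariq: Hira ∉ Ethics.
(3): only 3 candidates remain for Ethics, so all are in.
Only one squad left: Tariq ∈ Infra.
Only one squad left: Hira ∈ Infra.

Infra = {Hira, Tariq}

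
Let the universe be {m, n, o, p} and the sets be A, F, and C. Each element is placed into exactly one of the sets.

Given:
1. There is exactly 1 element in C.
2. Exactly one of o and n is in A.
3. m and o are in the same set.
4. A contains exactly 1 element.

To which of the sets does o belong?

o: F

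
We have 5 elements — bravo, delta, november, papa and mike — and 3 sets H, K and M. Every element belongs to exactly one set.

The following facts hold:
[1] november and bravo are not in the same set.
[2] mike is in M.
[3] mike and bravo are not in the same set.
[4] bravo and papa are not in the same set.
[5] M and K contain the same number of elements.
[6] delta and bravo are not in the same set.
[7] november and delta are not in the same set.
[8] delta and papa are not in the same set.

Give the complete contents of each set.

H = {bravo}; K = {november, papa}; M = {delta, mike}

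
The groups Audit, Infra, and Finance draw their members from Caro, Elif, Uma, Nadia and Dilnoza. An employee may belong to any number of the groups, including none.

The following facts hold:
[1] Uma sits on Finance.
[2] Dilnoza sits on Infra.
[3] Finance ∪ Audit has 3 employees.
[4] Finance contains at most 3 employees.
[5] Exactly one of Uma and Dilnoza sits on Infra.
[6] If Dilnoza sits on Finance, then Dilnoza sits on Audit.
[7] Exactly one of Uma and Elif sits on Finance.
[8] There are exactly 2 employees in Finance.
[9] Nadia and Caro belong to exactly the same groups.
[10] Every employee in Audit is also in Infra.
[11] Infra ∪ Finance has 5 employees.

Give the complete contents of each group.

Audit = {Dilnoza, Elif}; Infra = {Caro, Dilnoza, Elif, Nadia}; Finance = {Dilnoza, Uma}

From (1): Uma ∈ Finance.
From (2): Dilnoza ∈ Infra.
(5) (exactly one): Uma ∉ Infra.
(7) (exactly one): Elif ∉ Finance.
(10) contrapositive: Uma ∉ Audit.
Suppose Caro ∈ Audit: no assignment then satisfies all the clues, so Caro ∉ Audit.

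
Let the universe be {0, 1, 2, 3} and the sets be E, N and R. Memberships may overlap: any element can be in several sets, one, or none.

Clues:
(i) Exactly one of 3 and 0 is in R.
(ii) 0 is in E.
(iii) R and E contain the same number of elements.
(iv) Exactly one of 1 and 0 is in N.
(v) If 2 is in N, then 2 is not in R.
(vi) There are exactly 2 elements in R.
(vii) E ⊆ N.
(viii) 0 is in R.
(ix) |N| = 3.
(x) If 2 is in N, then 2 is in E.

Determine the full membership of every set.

E = {0, 2}; N = {0, 2, 3}; R = {0, 1}

From (ii): 0 ∈ E.
From (viii): 0 ∈ R.
(i) (exactly one): 3 ∉ R.
(vii) with 0 ∈ E: 0 ∈ N.
(iv) (exactly one): 1 ∉ N.
(vii) contrapositive: 1 ∉ E.
(ix): only 3 candidates remain for N, so all are in.
(x): 2 ∈ E.
(v): 2 ∉ R.
(vi): only 2 candidates remain for R, so all are in.
Suppose 3 ∈ E: no assignment then satisfies all the clues, so 3 ∉ E.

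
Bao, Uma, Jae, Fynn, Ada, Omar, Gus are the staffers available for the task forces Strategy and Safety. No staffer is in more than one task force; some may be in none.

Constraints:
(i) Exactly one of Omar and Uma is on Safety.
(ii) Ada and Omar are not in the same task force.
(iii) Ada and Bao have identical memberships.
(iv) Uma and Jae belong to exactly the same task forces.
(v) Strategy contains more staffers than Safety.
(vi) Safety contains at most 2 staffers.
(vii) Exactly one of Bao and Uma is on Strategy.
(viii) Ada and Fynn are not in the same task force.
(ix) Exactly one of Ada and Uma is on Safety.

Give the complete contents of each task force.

Strategy = {Ada, Bao, Gus}; Safety = {Jae, Uma}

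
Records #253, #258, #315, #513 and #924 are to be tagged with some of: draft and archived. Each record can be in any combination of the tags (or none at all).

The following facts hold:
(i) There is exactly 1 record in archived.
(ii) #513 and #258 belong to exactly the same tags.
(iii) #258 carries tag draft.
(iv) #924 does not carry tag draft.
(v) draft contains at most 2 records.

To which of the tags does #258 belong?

#258: draft

From (iii): #258 ∈ draft.
From (iv): #924 ∉ draft.
(ii): #513 matches #258: #513 ∈ draft.
(v): draft already has 2, so the rest are out.
Suppose #258 ∈ archived: no assignment then satisfies all the clues, so #258 ∉ archived.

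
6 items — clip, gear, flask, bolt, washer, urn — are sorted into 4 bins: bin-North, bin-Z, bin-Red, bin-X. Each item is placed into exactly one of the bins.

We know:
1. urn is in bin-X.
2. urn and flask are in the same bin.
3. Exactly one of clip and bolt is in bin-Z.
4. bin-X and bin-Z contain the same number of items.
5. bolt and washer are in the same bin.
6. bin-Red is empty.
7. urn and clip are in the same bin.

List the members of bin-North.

From (1): urn ∈ bin-X.
(2): flask matches urn: flask ∉ bin-North.
(2): flask matches urn: flask ∉ bin-Z.
(2): flask matches urn: flask ∉ bin-Red.
(2): flask matches urn: flask ∈ bin-X.
(6): bin-Red already has 0, so the rest are out.
(7): clip matches urn: clip ∉ bin-North.
(7): clip matches urn: clip ∉ bin-Z.
(7): clip matches urn: clip ∈ bin-X.
(3) (exactly one): bolt ∈ bin-Z.
(5): washer matches bolt: washer ∉ bin-North.
Suppose gear ∈ bin-North: no assignment then satisfies all the clues, so gear ∉ bin-North.

bin-North = {}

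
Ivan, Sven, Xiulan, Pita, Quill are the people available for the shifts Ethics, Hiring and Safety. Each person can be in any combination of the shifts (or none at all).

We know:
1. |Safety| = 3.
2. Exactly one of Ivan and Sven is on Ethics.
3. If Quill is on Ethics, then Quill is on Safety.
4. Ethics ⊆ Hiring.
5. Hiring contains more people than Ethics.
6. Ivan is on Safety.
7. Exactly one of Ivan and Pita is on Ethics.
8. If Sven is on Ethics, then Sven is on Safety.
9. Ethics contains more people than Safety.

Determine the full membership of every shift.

Ethics = {Pita, Quill, Sven, Xiulan}; Hiring = {Ivan, Pita, Quill, Sven, Xiulan}; Safety = {Ivan, Quill, Sven}

From (6): Ivan ∈ Safety.
Suppose Ivan ∈ Ethics: no assignment then satisfies all the clues, so Ivan ∉ Ethics.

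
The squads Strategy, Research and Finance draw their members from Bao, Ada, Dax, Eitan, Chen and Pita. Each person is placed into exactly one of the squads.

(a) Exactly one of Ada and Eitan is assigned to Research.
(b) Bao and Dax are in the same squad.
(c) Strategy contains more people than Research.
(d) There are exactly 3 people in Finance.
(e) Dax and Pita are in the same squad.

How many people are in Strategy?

2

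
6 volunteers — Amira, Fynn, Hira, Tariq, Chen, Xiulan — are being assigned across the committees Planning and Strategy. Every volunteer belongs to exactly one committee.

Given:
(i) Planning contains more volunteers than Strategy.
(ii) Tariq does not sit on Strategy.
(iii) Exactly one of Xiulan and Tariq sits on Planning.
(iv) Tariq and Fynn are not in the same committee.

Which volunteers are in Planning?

Planning = {Amira, Chen, Hira, Tariq}

From (ii): Tariq ∉ Strategy.
Only one committee left: Tariq ∈ Planning.
(iii) (exactly one): Xiulan ∉ Planning.
(iv): Fynn ∉ Planning.
Only one committee left: Fynn ∈ Strategy.
Only one committee left: Xiulan ∈ Strategy.
Suppose Amira ∉ Planning: no assignment then satisfies all the clues, so Amira ∈ Planning.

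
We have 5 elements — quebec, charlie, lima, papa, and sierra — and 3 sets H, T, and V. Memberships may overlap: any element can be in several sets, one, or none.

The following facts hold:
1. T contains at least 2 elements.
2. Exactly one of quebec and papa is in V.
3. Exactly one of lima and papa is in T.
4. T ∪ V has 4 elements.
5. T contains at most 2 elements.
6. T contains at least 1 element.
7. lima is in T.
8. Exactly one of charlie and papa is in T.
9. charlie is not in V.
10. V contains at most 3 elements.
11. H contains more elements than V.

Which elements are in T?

From (7): lima ∈ T.
From (9): charlie ∉ V.
(3) (exactly one): papa ∉ T.
(8) (exactly one): charlie ∈ T.
(5): T already has 2, so the rest are out.

T = {charlie, lima}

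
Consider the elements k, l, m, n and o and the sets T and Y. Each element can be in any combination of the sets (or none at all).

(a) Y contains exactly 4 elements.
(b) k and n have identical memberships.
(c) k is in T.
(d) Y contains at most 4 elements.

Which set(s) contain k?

k: T, Y

From (c): k ∈ T.
(b): n matches k: n ∈ T.
Suppose k ∉ Y: no assignment then satisfies all the clues, so k ∈ Y.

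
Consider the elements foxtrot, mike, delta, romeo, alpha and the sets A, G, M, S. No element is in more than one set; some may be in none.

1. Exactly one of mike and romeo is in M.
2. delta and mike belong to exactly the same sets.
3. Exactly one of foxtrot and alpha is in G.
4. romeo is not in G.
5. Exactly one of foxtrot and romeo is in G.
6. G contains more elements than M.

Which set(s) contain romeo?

From (4): romeo ∉ G.
(5) (exactly one): foxtrot ∈ G.
(3) (exactly one): alpha ∉ G.
Suppose romeo ∈ A: no assignment then satisfies all the clues, so romeo ∉ A.

romeo: M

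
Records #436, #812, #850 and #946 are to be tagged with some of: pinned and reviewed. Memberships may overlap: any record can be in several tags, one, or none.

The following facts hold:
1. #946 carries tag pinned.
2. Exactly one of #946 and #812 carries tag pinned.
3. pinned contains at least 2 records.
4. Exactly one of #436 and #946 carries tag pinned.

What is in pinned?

pinned = {#850, #946}

From (1): #946 ∈ pinned.
(2) (exactly one): #812 ∉ pinned.
(4) (exactly one): #436 ∉ pinned.
(3): only 2 candidates remain for pinned, so all are in.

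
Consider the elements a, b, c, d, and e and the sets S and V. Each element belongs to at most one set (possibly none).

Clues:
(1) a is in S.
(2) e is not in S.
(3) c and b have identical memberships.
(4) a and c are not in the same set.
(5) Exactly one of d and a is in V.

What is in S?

From (1): a ∈ S.
From (2): e ∉ S.
(4): c ∉ S.
(5) (exactly one): d ∈ V.
(3): b matches c: b ∉ S.

S = {a}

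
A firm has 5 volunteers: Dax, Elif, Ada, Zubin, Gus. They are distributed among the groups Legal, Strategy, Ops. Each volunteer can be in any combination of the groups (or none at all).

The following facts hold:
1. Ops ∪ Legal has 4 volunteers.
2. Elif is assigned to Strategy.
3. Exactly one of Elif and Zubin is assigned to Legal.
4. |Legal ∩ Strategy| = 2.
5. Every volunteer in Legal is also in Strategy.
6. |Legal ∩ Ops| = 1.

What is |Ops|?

3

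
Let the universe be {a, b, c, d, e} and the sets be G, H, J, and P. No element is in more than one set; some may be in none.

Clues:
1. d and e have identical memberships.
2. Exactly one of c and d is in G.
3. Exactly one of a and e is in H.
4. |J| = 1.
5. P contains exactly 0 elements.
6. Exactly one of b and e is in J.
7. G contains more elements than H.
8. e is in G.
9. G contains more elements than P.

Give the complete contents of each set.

G = {d, e}; H = {a}; J = {b}; P = {}

From (8): e ∈ G.
(1): d matches e: d ∈ G.
(2) (exactly one): c ∉ G.
(3) (exactly one): a ∈ H.
(5): P already has 0, so the rest are out.
(6) (exactly one): b ∈ J.
(4): J already has 1, so the rest are out.
Suppose c ∈ H: no assignment then satisfies all the clues, so c ∉ H.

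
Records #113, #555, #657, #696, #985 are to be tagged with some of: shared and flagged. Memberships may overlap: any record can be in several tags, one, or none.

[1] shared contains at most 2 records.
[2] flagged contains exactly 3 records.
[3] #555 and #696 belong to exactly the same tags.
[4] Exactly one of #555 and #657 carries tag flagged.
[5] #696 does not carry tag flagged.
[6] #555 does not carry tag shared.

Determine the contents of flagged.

From (5): #696 ∉ flagged.
From (6): #555 ∉ shared.
(3): #696 matches #555: #696 ∉ shared.
(3): #555 matches #696: #555 ∉ flagged.
(4) (exactly one): #657 ∈ flagged.
(2): only 3 candidates remain for flagged, so all are in.

flagged = {#113, #657, #985}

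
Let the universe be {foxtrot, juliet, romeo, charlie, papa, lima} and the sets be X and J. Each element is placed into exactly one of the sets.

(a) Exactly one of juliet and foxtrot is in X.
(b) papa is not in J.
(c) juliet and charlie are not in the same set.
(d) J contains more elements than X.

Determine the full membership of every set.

X = {juliet, papa}; J = {charlie, foxtrot, lima, romeo}

From (b): papa ∉ J.
Only one set left: papa ∈ X.
Suppose foxtrot ∈ X: no assignment then satisfies all the clues, so foxtrot ∉ X.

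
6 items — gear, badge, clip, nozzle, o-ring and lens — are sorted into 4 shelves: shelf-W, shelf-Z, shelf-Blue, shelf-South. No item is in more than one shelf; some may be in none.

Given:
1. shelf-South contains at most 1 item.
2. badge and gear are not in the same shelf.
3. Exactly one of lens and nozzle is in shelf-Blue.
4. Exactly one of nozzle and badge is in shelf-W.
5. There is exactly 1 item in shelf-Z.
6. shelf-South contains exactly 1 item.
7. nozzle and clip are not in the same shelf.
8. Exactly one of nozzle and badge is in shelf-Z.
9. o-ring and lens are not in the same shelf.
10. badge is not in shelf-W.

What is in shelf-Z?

shelf-Z = {badge}

From (10): badge ∉ shelf-W.
(4) (exactly one): nozzle ∈ shelf-W.
(7): clip ∉ shelf-W.
(8) (exactly one): badge ∈ shelf-Z.
(2): gear ∉ shelf-Z.
(3) (exactly one): lens ∈ shelf-Blue.
(5): shelf-Z already has 1, so the rest are out.
(9): o-ring ∉ shelf-Blue.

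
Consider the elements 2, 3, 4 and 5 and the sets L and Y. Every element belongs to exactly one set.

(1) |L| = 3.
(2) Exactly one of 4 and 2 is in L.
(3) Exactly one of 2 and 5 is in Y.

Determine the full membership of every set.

L = {3, 4, 5}; Y = {2}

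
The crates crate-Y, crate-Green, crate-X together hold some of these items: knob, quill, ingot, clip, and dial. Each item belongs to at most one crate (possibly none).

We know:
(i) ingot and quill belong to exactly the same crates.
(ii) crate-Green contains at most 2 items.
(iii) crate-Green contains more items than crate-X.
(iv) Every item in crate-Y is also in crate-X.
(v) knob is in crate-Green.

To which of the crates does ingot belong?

ingot: none

From (v): knob ∈ crate-Green.
Suppose ingot ∈ crate-Y: no assignment then satisfies all the clues, so ingot ∉ crate-Y.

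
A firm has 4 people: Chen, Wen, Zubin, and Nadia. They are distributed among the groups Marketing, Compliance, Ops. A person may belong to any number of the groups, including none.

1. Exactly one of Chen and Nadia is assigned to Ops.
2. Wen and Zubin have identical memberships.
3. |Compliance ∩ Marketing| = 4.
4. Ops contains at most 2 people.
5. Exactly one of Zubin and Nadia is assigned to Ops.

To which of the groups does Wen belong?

Wen: Compliance, Marketing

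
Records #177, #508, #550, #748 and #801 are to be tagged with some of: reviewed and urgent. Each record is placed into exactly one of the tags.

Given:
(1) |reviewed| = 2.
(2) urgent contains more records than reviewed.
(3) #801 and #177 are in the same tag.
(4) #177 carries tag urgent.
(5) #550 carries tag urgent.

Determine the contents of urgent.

urgent = {#177, #550, #801}

From (4): #177 ∈ urgent.
From (5): #550 ∈ urgent.
(3): #801 matches #177: #801 ∉ reviewed.
(3): #801 matches #177: #801 ∈ urgent.
(1): only 2 candidates remain for reviewed, so all are in.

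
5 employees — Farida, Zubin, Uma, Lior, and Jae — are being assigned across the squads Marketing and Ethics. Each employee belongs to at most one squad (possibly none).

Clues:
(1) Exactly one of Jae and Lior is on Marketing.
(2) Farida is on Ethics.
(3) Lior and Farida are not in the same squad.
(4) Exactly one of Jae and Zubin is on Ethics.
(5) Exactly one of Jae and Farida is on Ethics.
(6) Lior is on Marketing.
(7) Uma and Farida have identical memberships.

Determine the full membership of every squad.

From (2): Farida ∈ Ethics.
From (6): Lior ∈ Marketing.
(1) (exactly one): Jae ∉ Marketing.
(5) (exactly one): Jae ∉ Ethics.
(7): Uma matches Farida: Uma ∉ Marketing.
(7): Uma matches Farida: Uma ∈ Ethics.
(4) (exactly one): Zubin ∈ Ethics.

Marketing = {Lior}; Ethics = {Farida, Uma, Zubin}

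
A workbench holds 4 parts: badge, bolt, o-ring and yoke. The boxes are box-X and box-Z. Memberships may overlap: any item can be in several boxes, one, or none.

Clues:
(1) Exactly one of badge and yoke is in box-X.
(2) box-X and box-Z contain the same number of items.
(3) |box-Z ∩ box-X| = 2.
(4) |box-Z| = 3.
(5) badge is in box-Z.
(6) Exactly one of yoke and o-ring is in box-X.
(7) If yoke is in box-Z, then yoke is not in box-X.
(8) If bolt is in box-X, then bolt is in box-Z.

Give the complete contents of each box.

box-X = {badge, bolt, o-ring}; box-Z = {badge, bolt, yoke}

From (5): badge ∈ box-Z.
Suppose badge ∉ box-X: no assignment then satisfies all the clues, so badge ∈ box-X.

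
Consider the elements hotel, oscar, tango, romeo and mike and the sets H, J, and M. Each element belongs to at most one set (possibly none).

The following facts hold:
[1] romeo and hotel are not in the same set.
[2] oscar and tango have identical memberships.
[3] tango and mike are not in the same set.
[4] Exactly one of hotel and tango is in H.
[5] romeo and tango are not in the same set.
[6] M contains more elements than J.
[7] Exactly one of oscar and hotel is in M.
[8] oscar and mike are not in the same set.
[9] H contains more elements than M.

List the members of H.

H = {oscar, tango}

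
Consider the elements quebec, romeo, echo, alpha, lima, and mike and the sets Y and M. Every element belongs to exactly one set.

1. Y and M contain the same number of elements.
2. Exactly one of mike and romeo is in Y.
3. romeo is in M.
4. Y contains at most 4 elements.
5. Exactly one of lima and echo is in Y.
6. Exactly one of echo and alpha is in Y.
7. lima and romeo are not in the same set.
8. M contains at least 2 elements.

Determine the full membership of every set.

Y = {alpha, lima, mike}; M = {echo, quebec, romeo}

From (3): romeo ∈ M.
(2) (exactly one): mike ∈ Y.
(7): lima ∉ M.
Only one set left: lima ∈ Y.
(5) (exactly one): echo ∉ Y.
(6) (exactly one): alpha ∈ Y.
Only one set left: echo ∈ M.
Suppose quebec ∈ Y: no assignment then satisfies all the clues, so quebec ∉ Y.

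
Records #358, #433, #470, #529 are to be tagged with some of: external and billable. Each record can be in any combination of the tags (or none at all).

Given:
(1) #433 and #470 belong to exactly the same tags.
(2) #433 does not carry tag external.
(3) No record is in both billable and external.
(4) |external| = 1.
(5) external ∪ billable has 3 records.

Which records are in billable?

billable = {#433, #470}

From (2): #433 ∉ external.
(1): #470 matches #433: #470 ∉ external.
Suppose #358 ∈ billable: no assignment then satisfies all the clues, so #358 ∉ billable.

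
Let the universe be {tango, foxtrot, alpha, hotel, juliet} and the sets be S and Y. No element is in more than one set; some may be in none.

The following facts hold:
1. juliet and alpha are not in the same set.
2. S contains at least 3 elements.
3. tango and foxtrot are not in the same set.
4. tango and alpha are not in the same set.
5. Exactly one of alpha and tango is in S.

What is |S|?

3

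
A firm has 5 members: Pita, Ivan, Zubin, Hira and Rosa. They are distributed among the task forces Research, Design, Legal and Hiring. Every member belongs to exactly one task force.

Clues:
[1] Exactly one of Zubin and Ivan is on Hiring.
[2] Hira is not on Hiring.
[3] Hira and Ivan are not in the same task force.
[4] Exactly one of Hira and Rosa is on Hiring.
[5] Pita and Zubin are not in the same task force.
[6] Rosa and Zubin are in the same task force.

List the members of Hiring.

Hiring = {Rosa, Zubin}

From (2): Hira ∉ Hiring.
(4) (exactly one): Rosa ∈ Hiring.
(6): Zubin matches Rosa: Zubin ∉ Research.
(6): Zubin matches Rosa: Zubin ∉ Design.
(6): Zubin matches Rosa: Zubin ∉ Legal.
(6): Zubin matches Rosa: Zubin ∈ Hiring.
(1) (exactly one): Ivan ∉ Hiring.
(5): Pita ∉ Hiring.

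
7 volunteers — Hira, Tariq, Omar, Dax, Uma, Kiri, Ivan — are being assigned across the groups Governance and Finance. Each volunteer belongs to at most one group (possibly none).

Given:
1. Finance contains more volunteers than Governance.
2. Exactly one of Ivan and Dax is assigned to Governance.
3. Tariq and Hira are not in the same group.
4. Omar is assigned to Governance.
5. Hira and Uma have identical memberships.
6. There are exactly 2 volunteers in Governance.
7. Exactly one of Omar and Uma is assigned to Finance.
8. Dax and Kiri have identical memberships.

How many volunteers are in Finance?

4

From (4): Omar ∈ Governance.
(7) (exactly one): Uma ∈ Finance.
(5): Hira matches Uma: Hira ∉ Governance.
(5): Hira matches Uma: Hira ∈ Finance.
(3): Tariq ∉ Finance.
Suppose Tariq ∈ Governance: no assignment then satisfies all the clues, so Tariq ∉ Governance.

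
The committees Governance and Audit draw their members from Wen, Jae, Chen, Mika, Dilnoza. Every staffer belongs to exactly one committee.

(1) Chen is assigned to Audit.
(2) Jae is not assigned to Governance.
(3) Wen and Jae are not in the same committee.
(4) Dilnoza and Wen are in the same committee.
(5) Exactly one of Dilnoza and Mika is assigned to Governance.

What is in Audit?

Audit = {Chen, Jae, Mika}

From (1): Chen ∈ Audit.
From (2): Jae ∉ Governance.
Only one committee left: Jae ∈ Audit.
(3): Wen ∉ Audit.
(4): Dilnoza matches Wen: Dilnoza ∉ Audit.
Only one committee left: Wen ∈ Governance.
Only one committee left: Dilnoza ∈ Governance.
(5) (exactly one): Mika ∉ Governance.
Only one committee left: Mika ∈ Audit.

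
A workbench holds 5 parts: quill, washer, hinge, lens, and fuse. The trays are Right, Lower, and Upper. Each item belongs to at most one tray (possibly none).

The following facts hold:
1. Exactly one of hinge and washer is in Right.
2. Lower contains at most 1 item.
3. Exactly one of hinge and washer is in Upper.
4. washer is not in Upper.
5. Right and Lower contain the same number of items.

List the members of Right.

Right = {washer}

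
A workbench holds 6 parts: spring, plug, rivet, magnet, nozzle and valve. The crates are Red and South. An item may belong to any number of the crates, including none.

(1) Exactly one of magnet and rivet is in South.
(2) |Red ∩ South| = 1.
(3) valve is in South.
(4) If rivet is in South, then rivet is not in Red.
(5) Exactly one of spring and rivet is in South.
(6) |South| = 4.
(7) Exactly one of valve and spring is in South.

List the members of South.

South = {nozzle, plug, rivet, valve}

From (3): valve ∈ South.
(7) (exactly one): spring ∉ South.
(5) (exactly one): rivet ∈ South.
(1) (exactly one): magnet ∉ South.
(4): rivet ∉ Red.
(6): only 4 candidates remain for South, so all are in.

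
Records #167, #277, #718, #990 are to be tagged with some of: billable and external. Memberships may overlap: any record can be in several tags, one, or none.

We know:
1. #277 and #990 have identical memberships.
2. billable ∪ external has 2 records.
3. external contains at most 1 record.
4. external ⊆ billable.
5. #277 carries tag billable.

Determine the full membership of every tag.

billable = {#277, #990}; external = {}

From (5): #277 ∈ billable.
(1): #990 matches #277: #990 ∈ billable.
Suppose #167 ∈ billable: no assignment then satisfies all the clues, so #167 ∉ billable.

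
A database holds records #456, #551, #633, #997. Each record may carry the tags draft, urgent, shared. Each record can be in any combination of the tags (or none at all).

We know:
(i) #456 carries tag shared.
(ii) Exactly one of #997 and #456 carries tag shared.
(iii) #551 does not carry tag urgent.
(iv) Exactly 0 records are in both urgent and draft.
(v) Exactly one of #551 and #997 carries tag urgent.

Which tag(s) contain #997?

From (i): #456 ∈ shared.
From (iii): #551 ∉ urgent.
(ii) (exactly one): #997 ∉ shared.
(v) (exactly one): #997 ∈ urgent.
Suppose #997 ∈ draft: no assignment then satisfies all the clues, so #997 ∉ draft.

#997: urgent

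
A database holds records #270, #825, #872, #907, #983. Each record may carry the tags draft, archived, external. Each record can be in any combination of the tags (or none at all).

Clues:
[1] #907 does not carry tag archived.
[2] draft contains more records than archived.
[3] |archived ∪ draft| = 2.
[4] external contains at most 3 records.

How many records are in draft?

2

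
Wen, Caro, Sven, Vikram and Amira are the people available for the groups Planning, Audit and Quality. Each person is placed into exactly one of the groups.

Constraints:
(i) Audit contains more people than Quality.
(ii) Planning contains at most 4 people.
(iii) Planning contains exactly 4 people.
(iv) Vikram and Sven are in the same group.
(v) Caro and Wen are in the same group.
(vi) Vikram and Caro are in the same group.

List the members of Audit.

Audit = {Amira}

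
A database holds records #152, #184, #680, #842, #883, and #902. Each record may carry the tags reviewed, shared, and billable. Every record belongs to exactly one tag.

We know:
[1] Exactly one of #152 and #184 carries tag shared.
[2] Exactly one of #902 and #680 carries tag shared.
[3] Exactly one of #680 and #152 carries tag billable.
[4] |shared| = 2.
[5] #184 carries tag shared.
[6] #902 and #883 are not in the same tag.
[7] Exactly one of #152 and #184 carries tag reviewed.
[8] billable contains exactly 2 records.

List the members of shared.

shared = {#184, #902}

From (5): #184 ∈ shared.
(1) (exactly one): #152 ∉ shared.
(7) (exactly one): #152 ∈ reviewed.
(3) (exactly one): #680 ∈ billable.
(2) (exactly one): #902 ∈ shared.
(4): shared already has 2, so the rest are out.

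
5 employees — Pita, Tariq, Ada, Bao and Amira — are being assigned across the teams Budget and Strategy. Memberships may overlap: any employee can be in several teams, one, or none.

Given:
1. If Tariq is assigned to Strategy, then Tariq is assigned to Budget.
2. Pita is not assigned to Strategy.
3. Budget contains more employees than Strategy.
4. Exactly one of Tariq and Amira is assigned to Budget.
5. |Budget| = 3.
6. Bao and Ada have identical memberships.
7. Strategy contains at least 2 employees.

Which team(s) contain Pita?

From (2): Pita ∉ Strategy.
Suppose Pita ∈ Budget: no assignment then satisfies all the clues, so Pita ∉ Budget.

Pita: none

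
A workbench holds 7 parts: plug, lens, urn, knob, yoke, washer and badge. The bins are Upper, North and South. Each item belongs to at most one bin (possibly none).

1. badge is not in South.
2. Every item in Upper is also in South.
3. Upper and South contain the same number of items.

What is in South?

South = {}

From (1): badge ∉ South.
(2) contrapositive: badge ∉ Upper.
Suppose plug ∈ South: no assignment then satisfies all the clues, so plug ∉ South.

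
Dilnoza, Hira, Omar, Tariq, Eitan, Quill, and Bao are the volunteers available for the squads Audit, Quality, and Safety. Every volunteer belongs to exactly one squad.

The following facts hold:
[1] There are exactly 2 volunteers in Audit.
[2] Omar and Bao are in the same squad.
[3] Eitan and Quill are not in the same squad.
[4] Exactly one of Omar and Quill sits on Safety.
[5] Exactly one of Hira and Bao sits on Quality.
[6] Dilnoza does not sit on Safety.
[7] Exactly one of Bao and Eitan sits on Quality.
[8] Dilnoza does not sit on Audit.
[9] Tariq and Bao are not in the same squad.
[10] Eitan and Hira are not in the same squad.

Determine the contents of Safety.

Safety = {Hira, Quill}

From (6): Dilnoza ∉ Safety.
From (8): Dilnoza ∉ Audit.
Only one squad left: Dilnoza ∈ Quality.
Suppose Hira ∉ Safety: no assignment then satisfies all the clues, so Hira ∈ Safety.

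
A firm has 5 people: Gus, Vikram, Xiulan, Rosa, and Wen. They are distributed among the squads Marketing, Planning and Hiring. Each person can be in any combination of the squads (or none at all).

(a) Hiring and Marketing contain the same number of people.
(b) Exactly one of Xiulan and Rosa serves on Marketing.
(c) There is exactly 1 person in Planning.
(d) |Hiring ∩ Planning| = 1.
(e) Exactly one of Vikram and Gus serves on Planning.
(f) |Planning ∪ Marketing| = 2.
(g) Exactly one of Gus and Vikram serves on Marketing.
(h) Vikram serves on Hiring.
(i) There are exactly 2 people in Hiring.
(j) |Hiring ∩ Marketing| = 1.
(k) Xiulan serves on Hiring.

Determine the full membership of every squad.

From (h): Vikram ∈ Hiring.
From (k): Xiulan ∈ Hiring.
(i): Hiring already has 2, so the rest are out.
Suppose Gus ∈ Marketing: no assignment then satisfies all the clues, so Gus ∉ Marketing.

Marketing = {Rosa, Vikram}; Planning = {Vikram}; Hiring = {Vikram, Xiulan}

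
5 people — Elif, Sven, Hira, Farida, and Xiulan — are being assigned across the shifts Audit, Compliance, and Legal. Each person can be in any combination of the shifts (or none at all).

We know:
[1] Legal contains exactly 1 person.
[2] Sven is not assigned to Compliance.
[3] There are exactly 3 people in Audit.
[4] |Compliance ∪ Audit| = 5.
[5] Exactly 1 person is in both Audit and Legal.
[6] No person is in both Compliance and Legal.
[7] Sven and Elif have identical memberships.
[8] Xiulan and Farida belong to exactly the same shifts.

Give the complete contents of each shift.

Audit = {Elif, Hira, Sven}; Compliance = {Farida, Xiulan}; Legal = {Hira}

From (2): Sven ∉ Compliance.
(7): Elif matches Sven: Elif ∉ Compliance.
Suppose Elif ∉ Audit: no assignment then satisfies all the clues, so Elif ∈ Audit.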